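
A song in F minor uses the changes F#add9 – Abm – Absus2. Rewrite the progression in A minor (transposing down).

F minor down to A minor is a minor sixth; each chord root moves by that interval while the quality stays the same.
F#add9: root F# down a minor sixth → A#, giving A#add9.
Abm: root Ab down a minor sixth → C, giving Cm.
Absus2: root Ab down a minor sixth → C, giving Csus2.

A#add9 Cm Csus2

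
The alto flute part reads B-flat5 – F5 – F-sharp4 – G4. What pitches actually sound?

F5 C5 C#4 D4

The alto flute sounds a perfect fourth below written, so transpose each written note down a perfect fourth.
Bb5 gives F5
F5 gives C5
F#4 gives C#4
G4 gives D4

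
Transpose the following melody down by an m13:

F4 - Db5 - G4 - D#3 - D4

F4: a thirteenth down reaches A, and 20 semitones makes it A2.
A minor thirteenth down from Db5 gives F3.
G4: a thirteenth down reaches B, and 20 semitones makes it B2.
A minor thirteenth down from D#3 gives F##1.
A minor thirteenth down from D4 gives F#2.

A2 F3 B2 F##1 F#2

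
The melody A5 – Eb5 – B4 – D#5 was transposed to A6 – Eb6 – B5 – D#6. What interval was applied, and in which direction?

up a perfect octave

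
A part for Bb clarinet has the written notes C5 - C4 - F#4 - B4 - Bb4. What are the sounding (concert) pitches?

Written C4 on the Bb clarinet sounds as Bb3, a major second lower; apply that shift to every note.
C5 gives Bb4
C4 gives Bb3
F#4 gives E4
B4 gives A4
Bb4 gives Ab4

Bb4 Bb3 E4 A4 Ab4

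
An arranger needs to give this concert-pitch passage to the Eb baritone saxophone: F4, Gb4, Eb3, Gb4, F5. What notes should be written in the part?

D6 Eb6 C5 Eb6 D7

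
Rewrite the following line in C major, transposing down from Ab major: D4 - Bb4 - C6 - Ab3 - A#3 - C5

F#3 D4 E5 C3 C##3 E4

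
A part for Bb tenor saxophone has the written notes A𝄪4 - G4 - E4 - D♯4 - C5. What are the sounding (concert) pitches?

G##3 F3 D3 C#3 Bb3

The Bb tenor saxophone sounds a major ninth below written, so transpose each written note down a major ninth.
A##4 gives G##3
G4 gives F3
E4 gives D3
D#4 gives C#3
C5 gives Bb3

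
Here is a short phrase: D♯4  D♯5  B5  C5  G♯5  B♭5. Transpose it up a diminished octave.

A diminished octave up from D#4 gives D5.
D#5 up a diminished octave is D6.
A diminished octave up from B5 gives Bb6.
C5 up a diminished octave is Cb6.
A diminished octave up from G#5 gives G6.
Bb5 up a diminished octave is Bbb6.

D5 D6 Bb6 Cb6 G6 Bbb6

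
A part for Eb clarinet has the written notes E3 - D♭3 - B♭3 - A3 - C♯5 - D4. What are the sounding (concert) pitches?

Written C4 on the Eb clarinet sounds as Eb4, a minor third higher; apply that shift to every note.
E3 to G3
Db3 to Fb3
Bb3 to Db4
A3 to C4
C#5 to E5
D4 to F4

G3 Fb3 Db4 C4 E5 F4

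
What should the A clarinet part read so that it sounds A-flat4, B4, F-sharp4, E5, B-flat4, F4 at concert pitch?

Cb5 D5 A4 G5 Db5 Ab4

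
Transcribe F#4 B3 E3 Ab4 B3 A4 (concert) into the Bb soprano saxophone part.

G#4 C#4 F#3 Bb4 C#4 B4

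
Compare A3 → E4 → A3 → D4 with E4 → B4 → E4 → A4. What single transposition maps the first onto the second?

From A3 to E4 is 5 letter names — a fifth of some quality.
A3 to E4 is 7 semitones, which makes it a perfect fifth; the second version is higher, so the direction is up.
Checking another pair — D4 → A4 — gives the same interval.

up a perfect fifth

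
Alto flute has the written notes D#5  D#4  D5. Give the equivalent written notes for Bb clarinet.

First find concert pitch: the alto flute sounds a perfect fourth below written, so D#5 D#4 D5 sounds A#4 A#3 A4.
Then write for Bb clarinet: it sounds a major second below written, so the part must be a major second above concert.
A#4 → B#4
A#3 → B#3
A4 → B4

B#4 B#3 B4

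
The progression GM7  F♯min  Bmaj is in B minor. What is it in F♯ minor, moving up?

DM7 C#min F#maj

B minor up to F♯ minor is a perfect fifth; each chord root moves by that interval while the quality stays the same.
GM7: root G up a perfect fifth → D, giving DM7.
F♯min: root F♯ up a perfect fifth → C#, giving C#min.
Bmaj: root B up a perfect fifth → F#, giving F#maj.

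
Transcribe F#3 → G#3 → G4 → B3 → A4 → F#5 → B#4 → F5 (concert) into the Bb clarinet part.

G#3 A#3 A4 C#4 B4 G#5 C##5 G5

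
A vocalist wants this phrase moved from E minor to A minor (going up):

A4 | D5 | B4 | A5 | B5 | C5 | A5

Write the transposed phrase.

From E up to A is a perfect fourth; apply that to each pitch.
A4 to D5
D5 to G5
B4 to E5
A5 to D6
B5 to E6
C5 to F5
A5 to D6

D5 G5 E5 D6 E6 F5 D6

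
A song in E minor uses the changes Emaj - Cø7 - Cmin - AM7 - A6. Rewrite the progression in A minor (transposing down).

E minor down to A minor is a perfect fifth; each chord root moves by that interval while the quality stays the same.
Emaj: root E down a perfect fifth → A, giving Amaj.
Cø7: root C down a perfect fifth → F, giving Fø7.
Cmin: root C down a perfect fifth → F, giving Fmin.
AM7: root A down a perfect fifth → D, giving DM7.
A6: root A down a perfect fifth → D, giving D6.

Amaj Fø7 Fmin DM7 D6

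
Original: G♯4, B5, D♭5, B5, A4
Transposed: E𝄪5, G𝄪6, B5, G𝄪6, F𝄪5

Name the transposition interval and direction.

Take the first pair: G#4 → E##5. G to E spans 6 letter names, so the interval is some kind of sixth.
G#4 to E##5 is 10 semitones, which makes it an augmented sixth; the second version is higher, so the direction is up.
Checking another pair — A4 → F##5 — gives the same interval.

up an augmented sixth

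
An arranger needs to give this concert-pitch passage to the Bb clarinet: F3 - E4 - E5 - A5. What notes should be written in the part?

Written C4 sounds as Bb3 on the Bb clarinet, so concert pitches are written a major second up.
F3 to G3
E4 to F#4
E5 to F#5
A5 to B5

G3 F#4 F#5 B5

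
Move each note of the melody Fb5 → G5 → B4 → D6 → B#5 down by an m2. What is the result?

Eb5 F#5 A#4 C#6 A##5

Fb5 -> Eb5
G5 -> F#5
B4 -> A#4
D6 -> C#6
B#5 -> A##5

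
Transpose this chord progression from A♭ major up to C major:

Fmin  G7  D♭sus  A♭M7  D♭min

A♭ major up to C major is a major third; each chord root moves by that interval while the quality stays the same.
Fmin: root F up a major third → A, giving Amin.
G7: root G up a major third → B, giving B7.
D♭sus: root D♭ up a major third → F, giving Fsus.
A♭M7: root A♭ up a major third → C, giving CM7.
D♭min: root D♭ up a major third → F, giving Fmin.

Amin B7 Fsus CM7 Fmin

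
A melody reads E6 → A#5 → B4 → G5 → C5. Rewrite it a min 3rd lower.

C#6 F##5 G#4 E5 A4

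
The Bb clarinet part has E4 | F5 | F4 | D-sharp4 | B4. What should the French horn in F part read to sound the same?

A4 Bb5 Bb4 G#4 E5

First find concert pitch: the Bb clarinet sounds a major second below written, so E4 F5 F4 D-sharp4 B4 sounds D4 Eb5 Eb4 C#4 A4.
Then write for French horn in F: it sounds a perfect fifth below written, so the part must be a perfect fifth above concert.
D4 → A4
Eb5 → Bb5
Eb4 → Bb4
C#4 → G#4
A4 → E5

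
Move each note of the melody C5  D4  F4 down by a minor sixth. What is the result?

E4 F#3 A3

C5: a sixth down reaches E, and 8 semitones makes it E4.
D4: a sixth down reaches F, and 8 semitones makes it F#3.
F4 down a minor sixth is A3.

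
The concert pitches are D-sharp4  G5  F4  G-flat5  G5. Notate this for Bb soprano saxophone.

Written C4 sounds as Bb3 on the Bb soprano saxophone, so concert pitches are written a major second up.
D#4 becomes E#4
G5 becomes A5
F4 becomes G4
Gb5 becomes Ab5
G5 becomes A5

E#4 A5 G4 Ab5 A5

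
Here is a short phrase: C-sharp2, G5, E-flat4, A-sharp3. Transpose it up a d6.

Ab2 Ebb6 Cbb5 F4

C#2 up a diminished sixth is Ab2.
G5 up a diminished sixth is Ebb6.
Eb4: a sixth up reaches C, and 7 semitones makes it Cbb5.
A#3 up a diminished sixth is F4.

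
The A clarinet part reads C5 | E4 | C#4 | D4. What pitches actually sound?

A4 C#4 A#3 B3

Written C4 on the A clarinet sounds as A3, a minor third lower; apply that shift to every note.
C5 becomes A4
E4 becomes C#4
C#4 becomes A#3
D4 becomes B3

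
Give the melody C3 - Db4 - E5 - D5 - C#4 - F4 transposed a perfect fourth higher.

F3 Gb4 A5 G5 F#4 Bb4

C3 -> F3
Db4 -> Gb4
E5 -> A5
D5 -> G5
C#4 -> F#4
F4 -> Bb4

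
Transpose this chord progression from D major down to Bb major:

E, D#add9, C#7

C Badd9 A7

D major down to Bb major is a major third; each chord root moves by that interval while the quality stays the same.
E: root E down a major third → C, giving C.
D#add9: root D# down a major third → B, giving Badd9.
C#7: root C# down a major third → A, giving A7.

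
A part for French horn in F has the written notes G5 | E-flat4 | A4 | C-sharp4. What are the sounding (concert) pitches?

Written C4 on the French horn in F sounds as F3, a perfect fifth lower; apply that shift to every note.
G5 → C5
Eb4 → Ab3
A4 → D4
C#4 → F#3

C5 Ab3 D4 F#3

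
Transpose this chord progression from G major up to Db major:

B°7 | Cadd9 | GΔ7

F°7 Gbadd9 DbΔ7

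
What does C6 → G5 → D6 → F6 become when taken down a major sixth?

Eb5 Bb4 F5 Ab5

C6 to Eb5
G5 to Bb4
D6 to F5
F6 to Ab5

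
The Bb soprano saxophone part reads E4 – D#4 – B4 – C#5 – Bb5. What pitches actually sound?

Written C4 on the Bb soprano saxophone sounds as Bb3, a major second lower; apply that shift to every note.
E4 → D4
D#4 → C#4
B4 → A4
C#5 → B4
Bb5 → Ab5

D4 C#4 A4 B4 Ab5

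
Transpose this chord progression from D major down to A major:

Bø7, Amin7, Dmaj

F#ø7 Emin7 Amaj

D major down to A major is a perfect fourth; each chord root moves by that interval while the quality stays the same.
Bø7: root B down a perfect fourth → F#, giving F#ø7.
Amin7: root A down a perfect fourth → E, giving Emin7.
Dmaj: root D down a perfect fourth → A, giving Amaj.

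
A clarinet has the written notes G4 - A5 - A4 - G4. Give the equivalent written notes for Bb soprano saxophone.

F#4 G#5 G#4 F#4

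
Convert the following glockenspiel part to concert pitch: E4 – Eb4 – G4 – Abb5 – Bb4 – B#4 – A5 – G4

Written C4 on the glockenspiel sounds as C6, a perfect fifteenth higher; apply that shift to every note.
E4 to E6
Eb4 to Eb6
G4 to G6
Abb5 to Abb7
Bb4 to Bb6
B#4 to B#6
A5 to A7
G4 to G6

E6 Eb6 G6 Abb7 Bb6 B#6 A7 G6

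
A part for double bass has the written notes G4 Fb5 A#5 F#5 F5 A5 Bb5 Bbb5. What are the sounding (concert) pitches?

G3 Fb4 A#4 F#4 F4 A4 Bb4 Bbb4

Written C4 on the double bass sounds as C3, a perfect octave lower; apply that shift to every note.
G4 -> G3
Fb5 -> Fb4
A#5 -> A#4
F#5 -> F#4
F5 -> F4
A5 -> A4
Bb5 -> Bb4
Bbb5 -> Bbb4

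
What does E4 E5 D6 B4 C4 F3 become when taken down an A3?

An augmented third down from E4 gives Cb4.
E5: a third down reaches C, and 5 semitones makes it Cb5.
D6: a third down reaches B, and 5 semitones makes it Bbb5.
B4: a third down reaches G, and 5 semitones makes it Gb4.
C4 down an augmented third is Abb3.
F3: a third down reaches D, and 5 semitones makes it Dbb3.

Cb4 Cb5 Bbb5 Gb4 Abb3 Dbb3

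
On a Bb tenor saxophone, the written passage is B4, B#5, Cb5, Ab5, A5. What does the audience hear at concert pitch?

A3 A#4 Bbb3 Gb4 G4

The Bb tenor saxophone sounds a major ninth below written, so transpose each written note down a major ninth.
B4 gives A3
B#5 gives A#4
Cb5 gives Bbb3
Ab5 gives Gb4
A5 gives G4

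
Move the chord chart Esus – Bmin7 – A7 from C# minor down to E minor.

C# minor down to E minor is a major sixth; each chord root moves by that interval while the quality stays the same.
Esus: root E down a major sixth → G, giving Gsus.
Bmin7: root B down a major sixth → D, giving Dmin7.
A7: root A down a major sixth → C, giving C7.

Gsus Dmin7 C7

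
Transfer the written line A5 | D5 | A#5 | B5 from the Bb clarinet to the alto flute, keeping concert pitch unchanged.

C6 F5 C#6 D6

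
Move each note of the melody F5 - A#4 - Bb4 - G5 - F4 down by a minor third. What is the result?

D5 F##4 G4 E5 D4

A minor third down from F5 gives D5.
A#4: a third down reaches F, and 3 semitones makes it F##4.
Bb4: a third down reaches G, and 3 semitones makes it G4.
G5 down a minor third is E5.
F4 down a minor third is D4.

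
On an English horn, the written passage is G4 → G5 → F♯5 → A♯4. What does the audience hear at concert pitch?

C4 C5 B4 D#4

Written C4 on the English horn sounds as F3, a perfect fifth lower; apply that shift to every note.
G4 becomes C4
G5 becomes C5
F#5 becomes B4
A#4 becomes D#4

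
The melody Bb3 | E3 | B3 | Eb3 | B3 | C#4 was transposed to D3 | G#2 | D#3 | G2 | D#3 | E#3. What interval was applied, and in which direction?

From Bb3 to D3 is 6 letter names — a sixth of some quality.
D3 to Bb3 is 8 semitones, which makes it a minor sixth; the second version is lower, so the direction is down.
Checking another pair — C#4 → E#3 — gives the same interval.

down a minor sixth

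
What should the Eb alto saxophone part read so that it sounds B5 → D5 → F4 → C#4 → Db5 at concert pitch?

The Eb alto saxophone sounds a major sixth below written, so the written part must be a major sixth above concert — transpose each note up.
B5 becomes G#6
D5 becomes B5
F4 becomes D5
C#4 becomes A#4
Db5 becomes Bb5

G#6 B5 D5 A#4 Bb5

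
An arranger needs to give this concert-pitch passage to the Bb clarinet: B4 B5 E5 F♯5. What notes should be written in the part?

C#5 C#6 F#5 G#5

Written C4 sounds as Bb3 on the Bb clarinet, so concert pitches are written a major second up.
B4 → C#5
B5 → C#6
E5 → F#5
F#5 → G#5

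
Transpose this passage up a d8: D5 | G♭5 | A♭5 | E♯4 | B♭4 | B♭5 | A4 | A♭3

D5 gives Db6
Gb5 gives Gbb6
Ab5 gives Abb6
E#4 gives E5
Bb4 gives Bbb5
Bb5 gives Bbb6
A4 gives Ab5
Ab3 gives Abb4

Db6 Gbb6 Abb6 E5 Bbb5 Bbb6 Ab5 Abb4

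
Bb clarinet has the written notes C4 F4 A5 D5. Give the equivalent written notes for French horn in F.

F4 Bb4 D6 G5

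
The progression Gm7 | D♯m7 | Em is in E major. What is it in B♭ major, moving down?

Dbm7 Am7 Bbm

E major down to B♭ major is an augmented fourth; each chord root moves by that interval while the quality stays the same.
Gm7: root G down an augmented fourth → Db, giving Dbm7.
D♯m7: root D♯ down an augmented fourth → A, giving Am7.
Em: root E down an augmented fourth → Bb, giving Bbm.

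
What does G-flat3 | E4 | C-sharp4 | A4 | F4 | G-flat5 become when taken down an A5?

Cbb3 Ab3 F3 Db4 Bbb3 Cbb5

An augmented fifth down from Gb3 gives Cbb3.
An augmented fifth down from E4 gives Ab3.
C#4: a fifth down reaches F, and 8 semitones makes it F3.
A4: a fifth down reaches D, and 8 semitones makes it Db4.
An augmented fifth down from F4 gives Bbb3.
An augmented fifth down from Gb5 gives Cbb5.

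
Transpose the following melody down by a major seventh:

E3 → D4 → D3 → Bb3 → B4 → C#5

F2 Eb3 Eb2 Cb3 C4 D4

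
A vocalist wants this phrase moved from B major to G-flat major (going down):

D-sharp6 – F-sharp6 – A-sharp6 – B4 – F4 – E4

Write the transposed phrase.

From B down to G-flat is an augmented third; apply that to each pitch.
D#6 to Bb5
F#6 to Db6
A#6 to F6
B4 to Gb4
F4 to Dbb4
E4 to Cb4

Bb5 Db6 F6 Gb4 Dbb4 Cb4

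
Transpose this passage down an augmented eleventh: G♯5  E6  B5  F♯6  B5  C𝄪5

G#5 gives D4
E6 gives Bb4
B5 gives F4
F#6 gives C5
B5 gives F4
C##5 gives G#3

D4 Bb4 F4 C5 F4 G#3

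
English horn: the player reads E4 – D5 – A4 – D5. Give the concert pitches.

A3 G4 D4 G4

The English horn sounds a perfect fifth below written, so transpose each written note down a perfect fifth.
E4 to A3
D5 to G4
A4 to D4
D5 to G4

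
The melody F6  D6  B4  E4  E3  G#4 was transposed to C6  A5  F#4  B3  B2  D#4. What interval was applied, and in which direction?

down a perfect fourth

From F6 to C6 is 4 letter names — a fourth of some quality.
C6 to F6 is 5 semitones, which makes it a perfect fourth; the second version is lower, so the direction is down.
Checking another pair — G#4 → D#4 — gives the same interval.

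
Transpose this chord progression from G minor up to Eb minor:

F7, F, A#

G minor up to Eb minor is a minor sixth; each chord root moves by that interval while the quality stays the same.
F7: root F up a minor sixth → Db, giving Db7.
F: root F up a minor sixth → Db, giving Db.
A#: root A# up a minor sixth → F#, giving F#.

Db7 Db F#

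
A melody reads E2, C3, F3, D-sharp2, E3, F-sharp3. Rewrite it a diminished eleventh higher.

Ab3 Fb4 Bbb4 G3 Ab4 Bb4

E2 to Ab3
C3 to Fb4
F3 to Bbb4
D#2 to G3
E3 to Ab4
F#3 to Bb4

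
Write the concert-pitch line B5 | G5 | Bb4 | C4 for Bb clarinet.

Written C4 sounds as Bb3 on the Bb clarinet, so concert pitches are written a major second up.
B5 → C#6
G5 → A5
Bb4 → C5
C4 → D4

C#6 A5 C5 D4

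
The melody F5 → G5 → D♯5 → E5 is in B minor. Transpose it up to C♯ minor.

G5 A5 E#5 F#5

From B up to C♯ is a major second; apply that to each pitch.
F5 to G5
G5 to A5
D#5 to E#5
E5 to F#5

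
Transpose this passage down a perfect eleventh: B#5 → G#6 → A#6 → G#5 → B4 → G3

F##4 D#5 E#5 D#4 F#3 D2

B#5 -> F##4
G#6 -> D#5
A#6 -> E#5
G#5 -> D#4
B4 -> F#3
G3 -> D2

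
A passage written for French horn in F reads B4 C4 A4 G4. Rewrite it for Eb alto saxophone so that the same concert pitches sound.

C#5 D4 B4 A4

First find concert pitch: the French horn in F sounds a perfect fifth below written, so B4 C4 A4 G4 sounds E4 F3 D4 C4.
Then write for Eb alto saxophone: it sounds a major sixth below written, so the part must be a major sixth above concert.
E4 → C#5
F3 → D4
D4 → B4
C4 → A4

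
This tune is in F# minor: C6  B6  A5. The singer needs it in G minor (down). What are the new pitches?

Db5 C6 Bb4

From F# down to G is a major seventh; apply that to each pitch.
C6 becomes Db5
B6 becomes C6
A5 becomes Bb4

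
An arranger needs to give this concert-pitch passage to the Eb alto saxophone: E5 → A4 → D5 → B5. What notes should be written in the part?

The Eb alto saxophone sounds a major sixth below written, so the written part must be a major sixth above concert — transpose each note up.
E5 to C#6
A4 to F#5
D5 to B5
B5 to G#6

C#6 F#5 B5 G#6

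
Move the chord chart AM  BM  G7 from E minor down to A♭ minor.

DbM EbM Cb7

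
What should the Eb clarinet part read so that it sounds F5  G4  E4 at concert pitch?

The Eb clarinet sounds a minor third above written, so the written part must be a minor third below concert — transpose each note down.
F5 → D5
G4 → E4
E4 → C#4

D5 E4 C#4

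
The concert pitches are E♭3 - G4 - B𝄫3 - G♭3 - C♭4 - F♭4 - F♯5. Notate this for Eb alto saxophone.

Written C4 sounds as Eb3 on the Eb alto saxophone, so concert pitches are written a major sixth up.
Eb3 → C4
G4 → E5
Bbb3 → Gb4
Gb3 → Eb4
Cb4 → Ab4
Fb4 → Db5
F#5 → D#6

C4 E5 Gb4 Eb4 Ab4 Db5 D#6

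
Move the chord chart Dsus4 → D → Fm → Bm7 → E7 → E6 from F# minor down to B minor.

Gsus4 G Bbm Em7 A7 A6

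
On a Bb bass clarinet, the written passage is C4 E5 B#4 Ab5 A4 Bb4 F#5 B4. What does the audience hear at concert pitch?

Written C4 on the Bb bass clarinet sounds as Bb2, a major ninth lower; apply that shift to every note.
C4 gives Bb2
E5 gives D4
B#4 gives A#3
Ab5 gives Gb4
A4 gives G3
Bb4 gives Ab3
F#5 gives E4
B4 gives A3

Bb2 D4 A#3 Gb4 G3 Ab3 E4 A3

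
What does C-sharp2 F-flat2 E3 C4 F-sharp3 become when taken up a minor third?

E2 Abb2 G3 Eb4 A3

A minor third up from C#2 gives E2.
Fb2 up a minor third is Abb2.
E3: a third up reaches G, and 3 semitones makes it G3.
C4: a third up reaches E, and 3 semitones makes it Eb4.
A minor third up from F#3 gives A3.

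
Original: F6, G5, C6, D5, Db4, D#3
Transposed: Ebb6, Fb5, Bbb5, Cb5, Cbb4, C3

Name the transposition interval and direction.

Take the first pair: F6 → Ebb6. F to E spans 2 letter names, so the interval is some kind of second.
Ebb6 to F6 is 3 semitones, which makes it an augmented second; the second version is lower, so the direction is down.
Checking another pair — D#3 → C3 — gives the same interval.

down an augmented second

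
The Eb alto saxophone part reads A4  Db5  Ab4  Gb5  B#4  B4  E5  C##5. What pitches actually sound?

C4 Fb4 Cb4 Bbb4 D#4 D4 G4 E#4

The Eb alto saxophone sounds a major sixth below written, so transpose each written note down a major sixth.
A4 → C4
Db5 → Fb4
Ab4 → Cb4
Gb5 → Bbb4
B#4 → D#4
B4 → D4
E5 → G4
C##5 → E#4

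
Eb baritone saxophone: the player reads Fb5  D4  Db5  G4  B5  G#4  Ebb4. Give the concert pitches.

Abb3 F2 Fb3 Bb2 D4 B2 Gbb2

Written C4 on the Eb baritone saxophone sounds as Eb2, a major thirteenth lower; apply that shift to every note.
Fb5 becomes Abb3
D4 becomes F2
Db5 becomes Fb3
G4 becomes Bb2
B5 becomes D4
G#4 becomes B2
Ebb4 becomes Gbb2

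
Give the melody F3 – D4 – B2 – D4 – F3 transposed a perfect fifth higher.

C4 A4 F#3 A4 C4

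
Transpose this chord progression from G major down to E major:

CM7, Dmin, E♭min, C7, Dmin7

G major down to E major is a minor third; each chord root moves by that interval while the quality stays the same.
CM7: root C down a minor third → A, giving AM7.
Dmin: root D down a minor third → B, giving Bmin.
E♭min: root E♭ down a minor third → C, giving Cmin.
C7: root C down a minor third → A, giving A7.
Dmin7: root D down a minor third → B, giving Bmin7.

AM7 Bmin Cmin A7 Bmin7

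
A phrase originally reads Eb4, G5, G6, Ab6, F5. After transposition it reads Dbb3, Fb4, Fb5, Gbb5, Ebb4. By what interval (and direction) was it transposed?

Take the first pair: Eb4 → Dbb3. E to D spans 9 letter names, so the interval is some kind of ninth.
Dbb3 to Eb4 is 15 semitones, which makes it an augmented ninth; the second version is lower, so the direction is down.
Checking another pair — F5 → Ebb4 — gives the same interval.

down an augmented ninth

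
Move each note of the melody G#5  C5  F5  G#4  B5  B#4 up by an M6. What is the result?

E#6 A5 D6 E#5 G#6 G##5

A major sixth up from G#5 gives E#6.
A major sixth up from C5 gives A5.
A major sixth up from F5 gives D6.
G#4 up a major sixth is E#5.
A major sixth up from B5 gives G#6.
B#4: a sixth up reaches G, and 9 semitones makes it G##5.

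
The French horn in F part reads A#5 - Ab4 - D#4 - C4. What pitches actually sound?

The French horn in F sounds a perfect fifth below written, so transpose each written note down a perfect fifth.
A#5 → D#5
Ab4 → Db4
D#4 → G#3
C4 → F3

D#5 Db4 G#3 F3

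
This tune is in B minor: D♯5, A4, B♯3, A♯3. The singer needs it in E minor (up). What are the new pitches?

G#5 D5 E#4 D#4

From B up to E is a perfect fourth; apply that to each pitch.
D#5 → G#5
A4 → D5
B#3 → E#4
A#3 → D#4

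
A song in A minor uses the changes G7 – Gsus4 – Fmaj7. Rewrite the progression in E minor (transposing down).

A minor down to E minor is a perfect fourth; each chord root moves by that interval while the quality stays the same.
G7: root G down a perfect fourth → D, giving D7.
Gsus4: root G down a perfect fourth → D, giving Dsus4.
Fmaj7: root F down a perfect fourth → C, giving Cmaj7.

D7 Dsus4 Cmaj7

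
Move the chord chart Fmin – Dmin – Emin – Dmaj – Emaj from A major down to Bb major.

Gbmin Ebmin Fmin Ebmaj Fmaj

A major down to Bb major is a major seventh; each chord root moves by that interval while the quality stays the same.
Fmin: root F down a major seventh → Gb, giving Gbmin.
Dmin: root D down a major seventh → Eb, giving Ebmin.
Emin: root E down a major seventh → F, giving Fmin.
Dmaj: root D down a major seventh → Eb, giving Ebmaj.
Emaj: root E down a major seventh → F, giving Fmaj.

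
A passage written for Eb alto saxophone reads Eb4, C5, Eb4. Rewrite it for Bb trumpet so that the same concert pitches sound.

Ab3 F4 Ab3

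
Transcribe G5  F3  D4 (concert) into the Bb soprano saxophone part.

A5 G3 E4

Written C4 sounds as Bb3 on the Bb soprano saxophone, so concert pitches are written a major second up.
G5 → A5
F3 → G3
D4 → E4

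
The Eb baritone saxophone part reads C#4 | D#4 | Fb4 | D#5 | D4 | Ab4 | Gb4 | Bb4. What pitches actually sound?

E2 F#2 Abb2 F#3 F2 Cb3 Bbb2 Db3

Written C4 on the Eb baritone saxophone sounds as Eb2, a major thirteenth lower; apply that shift to every note.
C#4 to E2
D#4 to F#2
Fb4 to Abb2
D#5 to F#3
D4 to F2
Ab4 to Cb3
Gb4 to Bbb2
Bb4 to Db3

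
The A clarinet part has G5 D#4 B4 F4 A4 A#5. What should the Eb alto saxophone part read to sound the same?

First find concert pitch: the A clarinet sounds a minor third below written, so G5 D#4 B4 F4 A4 A#5 sounds E5 B#3 G#4 D4 F#4 F##5.
Then write for Eb alto saxophone: it sounds a major sixth below written, so the part must be a major sixth above concert.
E5 → C#6
B#3 → G##4
G#4 → E#5
D4 → B4
F#4 → D#5
F##5 → D##6

C#6 G##4 E#5 B4 D#5 D##6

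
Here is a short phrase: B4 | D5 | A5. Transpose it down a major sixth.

D4 F4 C5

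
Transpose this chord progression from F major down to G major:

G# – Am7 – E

A# Bm7 F#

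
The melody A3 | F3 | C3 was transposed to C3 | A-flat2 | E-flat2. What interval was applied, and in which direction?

From A3 to C3 is 6 letter names — a sixth of some quality.
C3 to A3 is 9 semitones, which makes it a major sixth; the second version is lower, so the direction is down.
Checking another pair — C3 → Eb2 — gives the same interval.

down a major sixth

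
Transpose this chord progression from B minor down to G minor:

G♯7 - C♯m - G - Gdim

B minor down to G minor is a major third; each chord root moves by that interval while the quality stays the same.
G♯7: root G♯ down a major third → E, giving E7.
C♯m: root C♯ down a major third → A, giving Am.
G: root G down a major third → Eb, giving Eb.
Gdim: root G down a major third → Eb, giving Ebdim.

E7 Am Eb Ebdim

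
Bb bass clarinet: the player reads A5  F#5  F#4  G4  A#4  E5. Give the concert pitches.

G4 E4 E3 F3 G#3 D4

Written C4 on the Bb bass clarinet sounds as Bb2, a major ninth lower; apply that shift to every note.
A5 -> G4
F#5 -> E4
F#4 -> E3
G4 -> F3
A#4 -> G#3
E5 -> D4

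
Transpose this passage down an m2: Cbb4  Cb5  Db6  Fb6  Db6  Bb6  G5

Bbb3 Bb4 C6 Eb6 C6 A6 F#5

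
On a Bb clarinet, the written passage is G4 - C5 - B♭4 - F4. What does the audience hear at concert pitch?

F4 Bb4 Ab4 Eb4

Written C4 on the Bb clarinet sounds as Bb3, a major second lower; apply that shift to every note.
G4 -> F4
C5 -> Bb4
Bb4 -> Ab4
F4 -> Eb4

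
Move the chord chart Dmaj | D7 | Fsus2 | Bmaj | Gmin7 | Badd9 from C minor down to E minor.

F#maj F#7 Asus2 D#maj Bmin7 D#add9

C minor down to E minor is a minor sixth; each chord root moves by that interval while the quality stays the same.
Dmaj: root D down a minor sixth → F#, giving F#maj.
D7: root D down a minor sixth → F#, giving F#7.
Fsus2: root F down a minor sixth → A, giving Asus2.
Bmaj: root B down a minor sixth → D#, giving D#maj.
Gmin7: root G down a minor sixth → B, giving Bmin7.
Badd9: root B down a minor sixth → D#, giving D#add9.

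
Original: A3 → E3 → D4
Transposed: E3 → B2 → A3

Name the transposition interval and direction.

Take the first pair: A3 → E3. A to E spans 4 letter names, so the interval is some kind of fourth.
E3 to A3 is 5 semitones, which makes it a perfect fourth; the second version is lower, so the direction is down.
Checking another pair — D4 → A3 — gives the same interval.

down a perfect fourth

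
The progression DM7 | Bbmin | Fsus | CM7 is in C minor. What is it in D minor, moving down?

EM7 Cmin Gsus DM7

C minor down to D minor is a minor seventh; each chord root moves by that interval while the quality stays the same.
DM7: root D down a minor seventh → E, giving EM7.
Bbmin: root Bb down a minor seventh → C, giving Cmin.
Fsus: root F down a minor seventh → G, giving Gsus.
CM7: root C down a minor seventh → D, giving DM7.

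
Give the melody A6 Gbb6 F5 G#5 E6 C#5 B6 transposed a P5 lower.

D6 Cbb6 Bb4 C#5 A5 F#4 E6

A perfect fifth down from A6 gives D6.
A perfect fifth down from Gbb6 gives Cbb6.
F5 down a perfect fifth is Bb4.
G#5: a fifth down reaches C, and 7 semitones makes it C#5.
E6 down a perfect fifth is A5.
A perfect fifth down from C#5 gives F#4.
B6: a fifth down reaches E, and 7 semitones makes it E6.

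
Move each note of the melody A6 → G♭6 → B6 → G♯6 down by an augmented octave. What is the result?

A6 gives Ab5
Gb6 gives Gbb5
B6 gives Bb5
G#6 gives G5

Ab5 Gbb5 Bb5 G5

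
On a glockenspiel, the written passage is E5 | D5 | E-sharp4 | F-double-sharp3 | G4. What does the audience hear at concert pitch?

E7 D7 E#6 F##5 G6

The glockenspiel sounds a perfect fifteenth above written, so transpose each written note up a perfect fifteenth.
E5 becomes E7
D5 becomes D7
E#4 becomes E#6
F##3 becomes F##5
G4 becomes G6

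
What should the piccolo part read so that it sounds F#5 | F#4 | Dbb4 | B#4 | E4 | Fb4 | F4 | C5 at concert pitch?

The piccolo sounds a perfect octave above written, so the written part must be a perfect octave below concert — transpose each note down.
F#5 to F#4
F#4 to F#3
Dbb4 to Dbb3
B#4 to B#3
E4 to E3
Fb4 to Fb3
F4 to F3
C5 to C4

F#4 F#3 Dbb3 B#3 E3 Fb3 F3 C4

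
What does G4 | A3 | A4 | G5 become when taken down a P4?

A perfect fourth down from G4 gives D4.
A perfect fourth down from A3 gives E3.
A4 down a perfect fourth is E4.
A perfect fourth down from G5 gives D5.

D4 E3 E4 D5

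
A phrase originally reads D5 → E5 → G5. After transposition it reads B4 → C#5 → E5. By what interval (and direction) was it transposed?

From D5 to B4 is 3 letter names — a third of some quality.
B4 to D5 is 3 semitones, which makes it a minor third; the second version is lower, so the direction is down.
Checking another pair — G5 → E5 — gives the same interval.

down a minor third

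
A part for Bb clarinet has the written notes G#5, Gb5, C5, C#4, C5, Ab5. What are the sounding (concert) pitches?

Written C4 on the Bb clarinet sounds as Bb3, a major second lower; apply that shift to every note.
G#5 -> F#5
Gb5 -> Fb5
C5 -> Bb4
C#4 -> B3
C5 -> Bb4
Ab5 -> Gb5

F#5 Fb5 Bb4 B3 Bb4 Gb5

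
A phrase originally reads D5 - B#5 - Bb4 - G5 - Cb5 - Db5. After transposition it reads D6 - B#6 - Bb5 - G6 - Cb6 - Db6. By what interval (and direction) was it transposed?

up a perfect octave

From D5 to D6 is 8 letter names — an octave of some quality.
D5 to D6 is 12 semitones, which makes it a perfect octave; the second version is higher, so the direction is up.
Checking another pair — Db5 → Db6 — gives the same interval.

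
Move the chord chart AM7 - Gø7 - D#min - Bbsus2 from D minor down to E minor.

D minor down to E minor is a minor seventh; each chord root moves by that interval while the quality stays the same.
AM7: root A down a minor seventh → B, giving BM7.
Gø7: root G down a minor seventh → A, giving Aø7.
D#min: root D# down a minor seventh → E#, giving E#min.
Bbsus2: root Bb down a minor seventh → C, giving Csus2.

BM7 Aø7 E#min Csus2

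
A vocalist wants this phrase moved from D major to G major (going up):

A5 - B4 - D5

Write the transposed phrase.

D6 E5 G5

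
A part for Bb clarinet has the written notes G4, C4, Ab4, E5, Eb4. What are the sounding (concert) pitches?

F4 Bb3 Gb4 D5 Db4

Written C4 on the Bb clarinet sounds as Bb3, a major second lower; apply that shift to every note.
G4 to F4
C4 to Bb3
Ab4 to Gb4
E5 to D5
Eb4 to Db4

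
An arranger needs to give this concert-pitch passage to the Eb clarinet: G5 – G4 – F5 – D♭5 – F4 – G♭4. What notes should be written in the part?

The Eb clarinet sounds a minor third above written, so the written part must be a minor third below concert — transpose each note down.
G5 gives E5
G4 gives E4
F5 gives D5
Db5 gives Bb4
F4 gives D4
Gb4 gives Eb4

E5 E4 D5 Bb4 D4 Eb4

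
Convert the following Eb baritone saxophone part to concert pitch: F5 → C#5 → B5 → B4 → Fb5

Ab3 E3 D4 D3 Abb3

Written C4 on the Eb baritone saxophone sounds as Eb2, a major thirteenth lower; apply that shift to every note.
F5 -> Ab3
C#5 -> E3
B5 -> D4
B4 -> D3
Fb5 -> Abb3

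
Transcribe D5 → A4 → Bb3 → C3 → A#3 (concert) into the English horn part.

The English horn sounds a perfect fifth below written, so the written part must be a perfect fifth above concert — transpose each note up.
D5 gives A5
A4 gives E5
Bb3 gives F4
C3 gives G3
A#3 gives E#4

A5 E5 F4 G3 E#4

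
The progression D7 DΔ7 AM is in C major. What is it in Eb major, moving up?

F7 FΔ7 CM

C major up to Eb major is a minor third; each chord root moves by that interval while the quality stays the same.
D7: root D up a minor third → F, giving F7.
DΔ7: root D up a minor third → F, giving FΔ7.
AM: root A up a minor third → C, giving CM.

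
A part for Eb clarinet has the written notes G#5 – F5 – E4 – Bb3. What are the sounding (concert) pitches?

Written C4 on the Eb clarinet sounds as Eb4, a minor third higher; apply that shift to every note.
G#5 -> B5
F5 -> Ab5
E4 -> G4
Bb3 -> Db4

B5 Ab5 G4 Db4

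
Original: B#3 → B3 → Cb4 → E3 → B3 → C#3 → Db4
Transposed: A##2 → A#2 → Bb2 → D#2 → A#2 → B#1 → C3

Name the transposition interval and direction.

down a minor ninth

From B#3 to A##2 is 9 letter names — a ninth of some quality.
A##2 to B#3 is 13 semitones, which makes it a minor ninth; the second version is lower, so the direction is down.
Checking another pair — Db4 → C3 — gives the same interval.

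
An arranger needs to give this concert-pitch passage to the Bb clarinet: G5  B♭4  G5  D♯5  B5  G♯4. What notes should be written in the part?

A5 C5 A5 E#5 C#6 A#4

Written C4 sounds as Bb3 on the Bb clarinet, so concert pitches are written a major second up.
G5 to A5
Bb4 to C5
G5 to A5
D#5 to E#5
B5 to C#6
G#4 to A#4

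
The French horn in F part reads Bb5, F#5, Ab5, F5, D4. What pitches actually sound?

Eb5 B4 Db5 Bb4 G3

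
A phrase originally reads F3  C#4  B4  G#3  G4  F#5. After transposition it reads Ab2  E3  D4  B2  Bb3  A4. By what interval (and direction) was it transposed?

Take the first pair: F3 → Ab2. F to A spans 6 letter names, so the interval is some kind of sixth.
Ab2 to F3 is 9 semitones, which makes it a major sixth; the second version is lower, so the direction is down.
Checking another pair — F#5 → A4 — gives the same interval.

down a major sixth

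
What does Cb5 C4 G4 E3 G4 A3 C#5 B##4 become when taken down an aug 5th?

Fbb4 Fb3 Cb4 Ab2 Cb4 Db3 F4 E#4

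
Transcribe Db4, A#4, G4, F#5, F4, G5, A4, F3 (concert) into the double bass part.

Db5 A#5 G5 F#6 F5 G6 A5 F4

Written C4 sounds as C3 on the double bass, so concert pitches are written a perfect octave up.
Db4 gives Db5
A#4 gives A#5
G4 gives G5
F#5 gives F#6
F4 gives F5
G5 gives G6
A4 gives A5
F3 gives F4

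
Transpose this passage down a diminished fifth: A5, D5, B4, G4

A5 becomes D#5
D5 becomes G#4
B4 becomes E#4
G4 becomes C#4

D#5 G#4 E#4 C#4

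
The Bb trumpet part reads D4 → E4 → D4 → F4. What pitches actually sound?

C4 D4 C4 Eb4

Written C4 on the Bb trumpet sounds as Bb3, a major second lower; apply that shift to every note.
D4 becomes C4
E4 becomes D4
D4 becomes C4
F4 becomes Eb4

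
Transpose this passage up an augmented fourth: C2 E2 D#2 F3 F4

C2 becomes F#2
E2 becomes A#2
D#2 becomes G##2
F3 becomes B3
F4 becomes B4

F#2 A#2 G##2 B3 B4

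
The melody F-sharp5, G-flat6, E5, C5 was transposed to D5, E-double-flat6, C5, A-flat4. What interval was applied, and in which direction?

Take the first pair: F#5 → D5. F to D spans 3 letter names, so the interval is some kind of third.
D5 to F#5 is 4 semitones, which makes it a major third; the second version is lower, so the direction is down.
Checking another pair — C5 → Ab4 — gives the same interval.

down a major third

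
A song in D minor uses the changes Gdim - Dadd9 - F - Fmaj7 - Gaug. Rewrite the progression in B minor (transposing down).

Edim Badd9 D Dmaj7 Eaug

D minor down to B minor is a minor third; each chord root moves by that interval while the quality stays the same.
Gdim: root G down a minor third → E, giving Edim.
Dadd9: root D down a minor third → B, giving Badd9.
F: root F down a minor third → D, giving D.
Fmaj7: root F down a minor third → D, giving Dmaj7.
Gaug: root G down a minor third → E, giving Eaug.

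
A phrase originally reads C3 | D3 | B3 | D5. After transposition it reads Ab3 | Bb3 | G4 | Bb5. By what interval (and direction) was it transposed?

From C3 to Ab3 is 6 letter names — a sixth of some quality.
C3 to Ab3 is 8 semitones, which makes it a minor sixth; the second version is higher, so the direction is up.
Checking another pair — D5 → Bb5 — gives the same interval.

up a minor sixth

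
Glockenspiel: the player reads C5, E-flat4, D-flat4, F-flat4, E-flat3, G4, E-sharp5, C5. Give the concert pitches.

C7 Eb6 Db6 Fb6 Eb5 G6 E#7 C7

The glockenspiel sounds a perfect fifteenth above written, so transpose each written note up a perfect fifteenth.
C5 to C7
Eb4 to Eb6
Db4 to Db6
Fb4 to Fb6
Eb3 to Eb5
G4 to G6
E#5 to E#7
C5 to C7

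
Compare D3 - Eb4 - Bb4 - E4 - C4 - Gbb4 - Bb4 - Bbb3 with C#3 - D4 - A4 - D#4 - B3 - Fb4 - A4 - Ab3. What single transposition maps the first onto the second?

From D3 to C#3 is 2 letter names — a second of some quality.
C#3 to D3 is 1 semitone, which makes it a minor second; the second version is lower, so the direction is down.
Checking another pair — Bbb3 → Ab3 — gives the same interval.

down a minor second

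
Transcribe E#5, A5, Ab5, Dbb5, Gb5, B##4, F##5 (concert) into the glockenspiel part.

E#3 A3 Ab3 Dbb3 Gb3 B##2 F##3

Written C4 sounds as C6 on the glockenspiel, so concert pitches are written a perfect fifteenth down.
E#5 becomes E#3
A5 becomes A3
Ab5 becomes Ab3
Dbb5 becomes Dbb3
Gb5 becomes Gb3
B##4 becomes B##2
F##5 becomes F##3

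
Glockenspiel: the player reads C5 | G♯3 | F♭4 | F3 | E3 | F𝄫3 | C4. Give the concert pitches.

Written C4 on the glockenspiel sounds as C6, a perfect fifteenth higher; apply that shift to every note.
C5 to C7
G#3 to G#5
Fb4 to Fb6
F3 to F5
E3 to E5
Fbb3 to Fbb5
C4 to C6

C7 G#5 Fb6 F5 E5 Fbb5 C6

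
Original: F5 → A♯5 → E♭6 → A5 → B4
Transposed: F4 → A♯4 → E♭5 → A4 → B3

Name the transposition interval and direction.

down a perfect octave

Take the first pair: F5 → F4. F to F spans 8 letter names, so the interval is some kind of octave.
F4 to F5 is 12 semitones, which makes it a perfect octave; the second version is lower, so the direction is down.
Checking another pair — B4 → B3 — gives the same interval.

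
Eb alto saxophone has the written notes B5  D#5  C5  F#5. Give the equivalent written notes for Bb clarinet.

E5 G#4 F4 B4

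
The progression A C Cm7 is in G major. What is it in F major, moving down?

G major down to F major is a major second; each chord root moves by that interval while the quality stays the same.
A: root A down a major second → G, giving G.
C: root C down a major second → Bb, giving Bb.
Cm7: root C down a major second → Bb, giving Bbm7.

G Bb Bbm7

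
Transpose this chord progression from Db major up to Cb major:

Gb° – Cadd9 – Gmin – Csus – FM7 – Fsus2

Fb° Bbadd9 Fmin Bbsus EbM7 Ebsus2

Db major up to Cb major is a minor seventh; each chord root moves by that interval while the quality stays the same.
Gb°: root Gb up a minor seventh → Fb, giving Fb°.
Cadd9: root C up a minor seventh → Bb, giving Bbadd9.
Gmin: root G up a minor seventh → F, giving Fmin.
Csus: root C up a minor seventh → Bb, giving Bbsus.
FM7: root F up a minor seventh → Eb, giving EbM7.
Fsus2: root F up a minor seventh → Eb, giving Ebsus2.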